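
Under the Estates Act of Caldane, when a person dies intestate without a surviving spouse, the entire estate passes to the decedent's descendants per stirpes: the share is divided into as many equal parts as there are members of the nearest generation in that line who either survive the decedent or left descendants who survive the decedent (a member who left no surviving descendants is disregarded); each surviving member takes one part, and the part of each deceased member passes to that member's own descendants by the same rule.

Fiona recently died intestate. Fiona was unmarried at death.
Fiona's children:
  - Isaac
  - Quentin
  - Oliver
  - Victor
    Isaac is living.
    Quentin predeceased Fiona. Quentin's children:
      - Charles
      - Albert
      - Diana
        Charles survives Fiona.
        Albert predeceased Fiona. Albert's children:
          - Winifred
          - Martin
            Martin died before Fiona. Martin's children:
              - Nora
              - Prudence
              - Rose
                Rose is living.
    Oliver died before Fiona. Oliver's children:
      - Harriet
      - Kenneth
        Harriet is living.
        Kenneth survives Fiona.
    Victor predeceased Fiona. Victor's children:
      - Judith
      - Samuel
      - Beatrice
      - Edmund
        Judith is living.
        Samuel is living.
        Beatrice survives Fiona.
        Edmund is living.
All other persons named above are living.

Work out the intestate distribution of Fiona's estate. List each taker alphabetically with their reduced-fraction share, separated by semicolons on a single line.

Beatrice 1/16; Charles 1/12; Diana 1/12; Edmund 1/16; Harriet 1/8; Isaac 1/4; Judith 1/16; Kenneth 1/8; Nora 1/72; Prudence 1/72; Rose 1/72; Samuel 1/16; Winifred 1/24

There is no surviving spouse, so the entire estate passes to Fiona's descendants per stirpes.
The estate is divided into 4 equal shares of 1/4 among Isaac, Quentin, Oliver, Victor.
Isaac is living and takes 1/4.
Quentin predeceased; the 1/4 allotted to Quentin's branch passes to Quentin's issue by representation.
The 1/4 is divided into 3 equal shares of 1/12 among Charles, Albert, Diana.
Charles is living and takes 1/12.
Albert predeceased; the 1/12 allotted to Albert's branch passes to Albert's issue by representation.
The 1/12 is divided into 2 equal shares of 1/24 among Winifred, Martin.
Winifred is living and takes 1/24.
Martin predeceased; the 1/24 allotted to Martin's branch passes to Martin's issue by representation.
The 1/24 is divided into 3 equal shares of 1/72 among Nora, Prudence, Rose.
Nora is living and takes 1/72.
Prudence is living and takes 1/72.
Rose is living and takes 1/72.
Diana is living and takes 1/12.
Oliver predeceased; the 1/4 allotted to Oliver's branch passes to Oliver's issue by representation.
The 1/4 is divided into 2 equal shares of 1/8 among Harriet, Kenneth.
Harriet is living and takes 1/8.
Kenneth is living and takes 1/8.
Victor predeceased; the 1/4 allotted to Victor's branch passes to Victor's issue by representation.
The 1/4 is divided into 4 equal shares of 1/16 among Judith, Samuel, Beatrice, Edmund.
Judith is living and takes 1/16.
Samuel is living and takes 1/16.
Beatrice is living and takes 1/16.
Edmund is living and takes 1/16.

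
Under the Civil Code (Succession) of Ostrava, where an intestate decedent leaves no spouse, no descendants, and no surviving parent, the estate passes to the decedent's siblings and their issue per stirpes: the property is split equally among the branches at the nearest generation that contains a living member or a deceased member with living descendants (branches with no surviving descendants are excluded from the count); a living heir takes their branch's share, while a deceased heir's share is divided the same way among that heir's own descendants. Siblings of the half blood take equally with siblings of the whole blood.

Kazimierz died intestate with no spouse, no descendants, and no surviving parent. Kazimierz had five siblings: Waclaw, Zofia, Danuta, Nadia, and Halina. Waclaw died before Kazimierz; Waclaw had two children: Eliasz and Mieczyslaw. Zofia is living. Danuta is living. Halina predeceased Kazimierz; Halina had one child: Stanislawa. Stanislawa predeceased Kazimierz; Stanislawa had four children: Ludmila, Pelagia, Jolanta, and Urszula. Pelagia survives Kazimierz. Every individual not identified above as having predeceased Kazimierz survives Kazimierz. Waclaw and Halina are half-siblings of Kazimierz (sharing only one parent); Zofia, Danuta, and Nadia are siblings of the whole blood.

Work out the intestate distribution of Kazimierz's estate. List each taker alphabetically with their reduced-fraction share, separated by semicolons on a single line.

Danuta 1/5; Eliasz 1/10; Jolanta 1/20; Ludmila 1/20; Mieczyslaw 1/10; Nadia 1/5; Pelagia 1/20; Urszula 1/20; Zofia 1/5

No spouse, descendants, or parent survives, so the estate passes to Kazimierz's siblings per stirpes.
Half-blood and whole-blood siblings take equally under the stated rule.
The estate is divided into 5 equal shares of 1/5 among Waclaw, Zofia, Danuta, Nadia, Halina.
Waclaw predeceased; the 1/5 allotted to Waclaw's branch passes to Waclaw's issue by representation.
The 1/5 is divided into 2 equal shares of 1/10 among Eliasz, Mieczyslaw.
Eliasz is living and takes 1/10.
Mieczyslaw is living and takes 1/10.
Zofia is living and takes 1/5.
Danuta is living and takes 1/5.
Nadia is living and takes 1/5.
Halina predeceased; the 1/5 allotted to Halina's branch passes to Halina's issue by representation.
Stanislawa's line is the sole branch at this level, so the full 1/5 passes to Stanislawa's issue by representation.
The 1/5 is divided into 4 equal shares of 1/20 among Ludmila, Pelagia, Jolanta, Urszula.
Ludmila is living and takes 1/20.
Pelagia is living and takes 1/20.
Jolanta is living and takes 1/20.
Urszula is living and takes 1/20.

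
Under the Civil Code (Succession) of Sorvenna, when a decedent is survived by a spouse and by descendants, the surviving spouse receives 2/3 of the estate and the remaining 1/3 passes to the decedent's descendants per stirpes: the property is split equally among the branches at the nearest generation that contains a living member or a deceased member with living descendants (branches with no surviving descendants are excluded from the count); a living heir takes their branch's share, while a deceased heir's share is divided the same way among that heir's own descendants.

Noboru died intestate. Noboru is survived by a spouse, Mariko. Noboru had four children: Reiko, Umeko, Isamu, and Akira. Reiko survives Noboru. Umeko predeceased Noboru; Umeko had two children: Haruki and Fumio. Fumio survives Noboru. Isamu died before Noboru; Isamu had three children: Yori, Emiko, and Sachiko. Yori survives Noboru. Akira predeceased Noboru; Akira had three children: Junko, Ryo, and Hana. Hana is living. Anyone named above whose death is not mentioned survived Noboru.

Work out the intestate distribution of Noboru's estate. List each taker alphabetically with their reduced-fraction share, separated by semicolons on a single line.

Mariko, as surviving spouse, takes 2/3.
The remaining 1/3 passes to Noboru's descendants per stirpes.
The 1/3 is divided into 4 equal shares of 1/12 among Reiko, Umeko, Isamu, Akira.
Reiko is living and takes 1/12.
Umeko predeceased; the 1/12 allotted to Umeko's branch passes to Umeko's issue by representation.
The 1/12 is divided into 2 equal shares of 1/24 among Haruki, Fumio.
Haruki is living and takes 1/24.
Fumio is living and takes 1/24.
Isamu predeceased; the 1/12 allotted to Isamu's branch passes to Isamu's issue by representation.
The 1/12 is divided into 3 equal shares of 1/36 among Yori, Emiko, Sachiko.
Yori is living and takes 1/36.
Emiko is living and takes 1/36.
Sachiko is living and takes 1/36.
Akira predeceased; the 1/12 allotted to Akira's branch passes to Akira's issue by representation.
The 1/12 is divided into 3 equal shares of 1/36 among Junko, Ryo, Hana.
Junko is living and takes 1/36.
Ryo is living and takes 1/36.
Hana is living and takes 1/36.

Emiko 1/36; Fumio 1/24; Hana 1/36; Haruki 1/24; Junko 1/36; Mariko 2/3; Reiko 1/12; Ryo 1/36; Sachiko 1/36; Yori 1/36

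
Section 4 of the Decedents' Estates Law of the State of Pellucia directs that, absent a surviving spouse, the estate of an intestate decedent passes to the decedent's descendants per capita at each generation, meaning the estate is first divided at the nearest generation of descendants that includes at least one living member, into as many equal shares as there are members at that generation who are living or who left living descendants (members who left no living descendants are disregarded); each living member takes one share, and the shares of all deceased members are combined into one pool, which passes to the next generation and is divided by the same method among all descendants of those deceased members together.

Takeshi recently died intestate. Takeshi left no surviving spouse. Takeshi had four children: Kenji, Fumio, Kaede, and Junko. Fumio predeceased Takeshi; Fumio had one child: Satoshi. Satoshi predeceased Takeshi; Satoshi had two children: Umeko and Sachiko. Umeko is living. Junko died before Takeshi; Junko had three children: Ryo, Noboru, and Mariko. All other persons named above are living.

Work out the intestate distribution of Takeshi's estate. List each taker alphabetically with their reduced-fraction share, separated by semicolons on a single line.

Kaede 1/4; Kenji 1/4; Mariko 1/8; Noboru 1/8; Ryo 1/8; Sachiko 1/16; Umeko 1/16

There is no surviving spouse, so the entire estate passes to Takeshi's descendants per capita at each generation.
At generation 1 (Kenji, Fumio, Kaede, Junko) there are 4 shares of (1)/4 = 1/4 each.
Living: Kenji and Kaede — each takes 1/4.
Deceased: Fumio and Junko. Their combined 1/2 is pooled and carried to generation 2.
At generation 2 (Satoshi, Ryo, Noboru, Mariko) there are 4 shares of (1/2)/4 = 1/8 each.
Living: Ryo, Noboru, and Mariko — each takes 1/8.
Deceased: Satoshi. That 1/8 share is carried to generation 3.
At generation 3 (Umeko, Sachiko) there are 2 shares of (1/8)/2 = 1/16 each.
Living: Umeko and Sachiko — each takes 1/16.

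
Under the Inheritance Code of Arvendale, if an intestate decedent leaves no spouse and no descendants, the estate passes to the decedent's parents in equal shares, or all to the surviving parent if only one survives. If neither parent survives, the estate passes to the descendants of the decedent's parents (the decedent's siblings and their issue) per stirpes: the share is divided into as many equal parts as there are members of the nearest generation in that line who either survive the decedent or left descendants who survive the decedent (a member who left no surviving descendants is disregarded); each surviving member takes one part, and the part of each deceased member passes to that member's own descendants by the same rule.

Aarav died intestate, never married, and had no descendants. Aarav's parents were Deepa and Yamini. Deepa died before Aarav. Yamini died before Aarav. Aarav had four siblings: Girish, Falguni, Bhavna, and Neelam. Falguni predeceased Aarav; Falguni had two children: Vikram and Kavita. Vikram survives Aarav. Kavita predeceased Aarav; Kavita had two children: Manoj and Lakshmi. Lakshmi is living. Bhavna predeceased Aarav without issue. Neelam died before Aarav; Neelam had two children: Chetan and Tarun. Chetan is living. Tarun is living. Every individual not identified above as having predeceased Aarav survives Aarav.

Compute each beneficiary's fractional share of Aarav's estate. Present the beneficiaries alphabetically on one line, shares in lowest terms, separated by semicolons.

Neither parent survives and there are no descendants, so the estate passes to Aarav's siblings and their issue per stirpes.
Bhavna left no surviving issue, so that branch lapses and is disregarded.
The estate is divided into 3 equal shares of 1/3 among Girish, Falguni, Neelam.
Girish is living and takes 1/3.
Falguni predeceased; the 1/3 allotted to Falguni's branch passes to Falguni's issue by representation.
The 1/3 is divided into 2 equal shares of 1/6 among Vikram, Kavita.
Vikram is living and takes 1/6.
Kavita predeceased; the 1/6 allotted to Kavita's branch passes to Kavita's issue by representation.
The 1/6 is divided into 2 equal shares of 1/12 among Manoj, Lakshmi.
Manoj is living and takes 1/12.
Lakshmi is living and takes 1/12.
Neelam predeceased; the 1/3 allotted to Neelam's branch passes to Neelam's issue by representation.
The 1/3 is divided into 2 equal shares of 1/6 among Chetan, Tarun.
Chetan is living and takes 1/6.
Tarun is living and takes 1/6.

Chetan 1/6; Girish 1/3; Lakshmi 1/12; Manoj 1/12; Tarun 1/6; Vikram 1/6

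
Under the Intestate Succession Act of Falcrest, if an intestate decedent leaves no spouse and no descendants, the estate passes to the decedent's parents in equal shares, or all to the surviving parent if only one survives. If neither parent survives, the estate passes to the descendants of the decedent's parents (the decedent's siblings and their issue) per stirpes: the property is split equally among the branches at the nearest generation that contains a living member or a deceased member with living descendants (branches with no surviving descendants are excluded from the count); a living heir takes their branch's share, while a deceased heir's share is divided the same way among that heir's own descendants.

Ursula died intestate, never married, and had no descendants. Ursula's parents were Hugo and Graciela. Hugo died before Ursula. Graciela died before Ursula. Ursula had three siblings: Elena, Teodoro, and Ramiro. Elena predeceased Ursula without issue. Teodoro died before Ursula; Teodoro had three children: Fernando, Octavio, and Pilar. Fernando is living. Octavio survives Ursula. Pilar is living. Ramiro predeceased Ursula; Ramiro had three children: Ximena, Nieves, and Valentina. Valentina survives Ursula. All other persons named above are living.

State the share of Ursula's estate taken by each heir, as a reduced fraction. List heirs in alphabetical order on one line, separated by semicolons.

Neither parent survives and there are no descendants, so the estate passes to Ursula's siblings and their issue per stirpes.
Elena left no surviving issue, so that branch lapses and is disregarded.
The estate is divided into 2 equal shares of 1/2 among Teodoro, Ramiro.
Teodoro predeceased; the 1/2 allotted to Teodoro's branch passes to Teodoro's issue by representation.
The 1/2 is divided into 3 equal shares of 1/6 among Fernando, Octavio, Pilar.
Fernando is living and takes 1/6.
Octavio is living and takes 1/6.
Pilar is living and takes 1/6.
Ramiro predeceased; the 1/2 allotted to Ramiro's branch passes to Ramiro's issue by representation.
The 1/2 is divided into 3 equal shares of 1/6 among Ximena, Nieves, Valentina.
Ximena is living and takes 1/6.
Nieves is living and takes 1/6.
Valentina is living and takes 1/6.

Fernando 1/6; Nieves 1/6; Octavio 1/6; Pilar 1/6; Valentina 1/6; Ximena 1/6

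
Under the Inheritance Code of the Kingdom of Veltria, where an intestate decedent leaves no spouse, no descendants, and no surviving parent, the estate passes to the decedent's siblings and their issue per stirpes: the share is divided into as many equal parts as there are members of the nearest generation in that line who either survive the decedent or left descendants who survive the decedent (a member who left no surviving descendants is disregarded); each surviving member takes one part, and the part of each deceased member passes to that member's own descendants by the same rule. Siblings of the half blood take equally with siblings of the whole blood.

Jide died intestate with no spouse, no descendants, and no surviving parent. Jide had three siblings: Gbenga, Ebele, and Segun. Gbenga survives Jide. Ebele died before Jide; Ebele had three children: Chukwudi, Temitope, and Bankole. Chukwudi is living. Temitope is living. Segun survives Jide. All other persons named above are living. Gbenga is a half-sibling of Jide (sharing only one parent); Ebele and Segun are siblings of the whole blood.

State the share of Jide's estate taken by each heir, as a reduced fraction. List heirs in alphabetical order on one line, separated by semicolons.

No spouse, descendants, or parent survives, so the estate passes to Jide's siblings per stirpes.
Half-blood and whole-blood siblings take equally under the stated rule.
The estate is divided into 3 equal shares of 1/3 among Gbenga, Ebele, Segun.
Gbenga is living and takes 1/3.
Ebele predeceased; the 1/3 allotted to Ebele's branch passes to Ebele's issue by representation.
The 1/3 is divided into 3 equal shares of 1/9 among Chukwudi, Temitope, Bankole.
Chukwudi is living and takes 1/9.
Temitope is living and takes 1/9.
Bankole is living and takes 1/9.
Segun is living and takes 1/3.

Bankole 1/9; Chukwudi 1/9; Gbenga 1/3; Segun 1/3; Temitope 1/9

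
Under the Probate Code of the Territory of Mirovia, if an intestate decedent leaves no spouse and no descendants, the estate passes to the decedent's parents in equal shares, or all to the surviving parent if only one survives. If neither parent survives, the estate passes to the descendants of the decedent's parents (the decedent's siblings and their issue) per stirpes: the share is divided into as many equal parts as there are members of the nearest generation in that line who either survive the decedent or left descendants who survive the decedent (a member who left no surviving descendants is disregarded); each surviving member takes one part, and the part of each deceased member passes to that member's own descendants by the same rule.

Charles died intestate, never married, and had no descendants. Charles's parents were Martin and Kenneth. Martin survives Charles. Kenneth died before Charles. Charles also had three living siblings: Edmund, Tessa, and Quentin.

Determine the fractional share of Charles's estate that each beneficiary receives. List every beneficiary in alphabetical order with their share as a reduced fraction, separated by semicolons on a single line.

Martin 1

Only one parent, Martin, survives, so Martin takes the entire estate. The siblings take nothing because a surviving parent has priority.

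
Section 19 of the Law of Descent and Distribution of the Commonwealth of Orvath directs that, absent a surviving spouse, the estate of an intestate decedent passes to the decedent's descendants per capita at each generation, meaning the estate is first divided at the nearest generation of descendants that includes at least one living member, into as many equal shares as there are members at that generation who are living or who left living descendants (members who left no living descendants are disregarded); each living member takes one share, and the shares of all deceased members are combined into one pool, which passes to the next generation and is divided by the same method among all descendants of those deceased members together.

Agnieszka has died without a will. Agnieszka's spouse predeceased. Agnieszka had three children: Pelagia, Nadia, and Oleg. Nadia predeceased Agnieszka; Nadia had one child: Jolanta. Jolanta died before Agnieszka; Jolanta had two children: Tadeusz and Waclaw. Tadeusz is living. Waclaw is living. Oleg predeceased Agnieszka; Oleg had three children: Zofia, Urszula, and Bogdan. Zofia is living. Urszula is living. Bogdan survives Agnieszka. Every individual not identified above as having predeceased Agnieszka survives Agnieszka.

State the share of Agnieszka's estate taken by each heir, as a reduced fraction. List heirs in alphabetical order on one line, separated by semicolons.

There is no surviving spouse, so the entire estate passes to Agnieszka's descendants per capita at each generation.
At generation 1 (Pelagia, Nadia, Oleg) there are 3 shares of (1)/3 = 1/3 each.
Living: Pelagia — each takes 1/3.
Deceased: Nadia and Oleg. Their combined 2/3 is pooled and carried to generation 2.
At generation 2 (Jolanta, Zofia, Urszula, Bogdan) there are 4 shares of (2/3)/4 = 1/6 each.
Living: Zofia, Urszula, and Bogdan — each takes 1/6.
Deceased: Jolanta. That 1/6 share is carried to generation 3.
At generation 3 (Tadeusz, Waclaw) there are 2 shares of (1/6)/2 = 1/12 each.
Living: Tadeusz and Waclaw — each takes 1/12.

Bogdan 1/6; Pelagia 1/3; Tadeusz 1/12; Urszula 1/6; Waclaw 1/12; Zofia 1/6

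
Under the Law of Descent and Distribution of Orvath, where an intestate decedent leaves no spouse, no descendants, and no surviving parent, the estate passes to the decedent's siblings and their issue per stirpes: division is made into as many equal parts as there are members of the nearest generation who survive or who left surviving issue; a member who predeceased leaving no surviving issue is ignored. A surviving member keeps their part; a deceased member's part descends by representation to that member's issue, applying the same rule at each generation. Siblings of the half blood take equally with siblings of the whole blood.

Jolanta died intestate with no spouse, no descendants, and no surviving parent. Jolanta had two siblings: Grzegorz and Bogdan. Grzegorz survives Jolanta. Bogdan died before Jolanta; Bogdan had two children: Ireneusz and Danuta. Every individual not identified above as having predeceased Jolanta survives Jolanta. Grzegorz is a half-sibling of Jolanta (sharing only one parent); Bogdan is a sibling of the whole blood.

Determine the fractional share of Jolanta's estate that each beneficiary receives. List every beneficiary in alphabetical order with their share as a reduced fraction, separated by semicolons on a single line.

No spouse, descendants, or parent survives, so the estate passes to Jolanta's siblings per stirpes.
Half-blood and whole-blood siblings take equally under the stated rule.
The estate is divided into 2 equal shares of 1/2 among Grzegorz, Bogdan.
Grzegorz is living and takes 1/2.
Bogdan predeceased; the 1/2 allotted to Bogdan's branch passes to Bogdan's issue by representation.
The 1/2 is divided into 2 equal shares of 1/4 among Ireneusz, Danuta.
Ireneusz is living and takes 1/4.
Danuta is living and takes 1/4.

Danuta 1/4; Grzegorz 1/2; Ireneusz 1/4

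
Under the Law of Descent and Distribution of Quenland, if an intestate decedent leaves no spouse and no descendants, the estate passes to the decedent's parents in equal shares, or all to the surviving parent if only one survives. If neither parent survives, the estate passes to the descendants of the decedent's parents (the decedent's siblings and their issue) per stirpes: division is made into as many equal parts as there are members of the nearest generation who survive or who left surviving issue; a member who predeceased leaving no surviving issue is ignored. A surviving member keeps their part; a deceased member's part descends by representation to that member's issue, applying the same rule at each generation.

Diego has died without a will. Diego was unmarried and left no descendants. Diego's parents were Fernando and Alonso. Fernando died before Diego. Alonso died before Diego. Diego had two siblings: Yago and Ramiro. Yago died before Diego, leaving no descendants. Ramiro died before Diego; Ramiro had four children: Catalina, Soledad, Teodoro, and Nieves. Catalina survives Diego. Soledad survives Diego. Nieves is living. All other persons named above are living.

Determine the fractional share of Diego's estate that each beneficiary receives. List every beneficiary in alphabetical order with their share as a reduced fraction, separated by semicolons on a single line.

Neither parent survives and there are no descendants, so the estate passes to Diego's siblings and their issue per stirpes.
Yago left no surviving issue, so that branch lapses and is disregarded.
Ramiro's line is the sole branch at this level, so the full 1 passes to Ramiro's issue by representation.
The estate is divided into 4 equal shares of 1/4 among Catalina, Soledad, Teodoro, Nieves.
Catalina is living and takes 1/4.
Soledad is living and takes 1/4.
Teodoro is living and takes 1/4.
Nieves is living and takes 1/4.

Catalina 1/4; Nieves 1/4; Soledad 1/4; Teodoro 1/4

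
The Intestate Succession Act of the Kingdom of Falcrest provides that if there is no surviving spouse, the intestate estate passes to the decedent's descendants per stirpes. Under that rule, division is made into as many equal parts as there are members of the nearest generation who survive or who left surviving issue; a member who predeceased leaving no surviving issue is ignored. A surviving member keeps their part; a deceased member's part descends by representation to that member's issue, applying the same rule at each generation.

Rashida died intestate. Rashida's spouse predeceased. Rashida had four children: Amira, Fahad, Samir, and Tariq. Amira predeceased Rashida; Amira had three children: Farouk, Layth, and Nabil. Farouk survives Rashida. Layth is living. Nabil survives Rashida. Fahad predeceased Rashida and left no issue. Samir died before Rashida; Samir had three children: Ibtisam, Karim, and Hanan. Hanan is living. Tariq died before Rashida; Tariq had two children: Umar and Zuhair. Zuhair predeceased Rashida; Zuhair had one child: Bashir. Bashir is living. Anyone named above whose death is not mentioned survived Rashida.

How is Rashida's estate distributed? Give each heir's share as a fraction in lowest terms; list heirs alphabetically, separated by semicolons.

There is no surviving spouse, so the entire estate passes to Rashida's descendants per stirpes.
Fahad left no surviving issue, so that branch lapses and is disregarded.
The estate is divided into 3 equal shares of 1/3 among Amira, Samir, Tariq.
Amira predeceased; the 1/3 allotted to Amira's branch passes to Amira's issue by representation.
The 1/3 is divided into 3 equal shares of 1/9 among Farouk, Layth, Nabil.
Farouk is living and takes 1/9.
Layth is living and takes 1/9.
Nabil is living and takes 1/9.
Samir predeceased; the 1/3 allotted to Samir's branch passes to Samir's issue by representation.
The 1/3 is divided into 3 equal shares of 1/9 among Ibtisam, Karim, Hanan.
Ibtisam is living and takes 1/9.
Karim is living and takes 1/9.
Hanan is living and takes 1/9.
Tariq predeceased; the 1/3 allotted to Tariq's branch passes to Tariq's issue by representation.
The 1/3 is divided into 2 equal shares of 1/6 among Umar, Zuhair.
Umar is living and takes 1/6.
Zuhair predeceased; the 1/6 allotted to Zuhair's branch passes to Zuhair's issue by representation.
Bashir is the sole taker at this level and receives the full 1/6.

Bashir 1/6; Farouk 1/9; Hanan 1/9; Ibtisam 1/9; Karim 1/9; Layth 1/9; Nabil 1/9; Umar 1/6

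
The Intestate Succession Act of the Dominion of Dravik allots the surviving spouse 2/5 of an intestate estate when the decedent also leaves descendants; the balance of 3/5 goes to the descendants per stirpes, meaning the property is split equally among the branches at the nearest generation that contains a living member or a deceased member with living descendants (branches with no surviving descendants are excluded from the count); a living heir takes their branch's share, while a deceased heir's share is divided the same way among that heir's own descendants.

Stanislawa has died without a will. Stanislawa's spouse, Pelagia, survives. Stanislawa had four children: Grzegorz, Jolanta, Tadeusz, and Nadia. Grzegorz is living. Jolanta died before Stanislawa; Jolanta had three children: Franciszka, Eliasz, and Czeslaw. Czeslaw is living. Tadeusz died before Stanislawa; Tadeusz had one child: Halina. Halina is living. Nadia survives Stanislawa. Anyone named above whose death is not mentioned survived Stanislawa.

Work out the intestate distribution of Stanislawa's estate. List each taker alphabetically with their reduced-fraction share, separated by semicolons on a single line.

Pelagia, as surviving spouse, takes 2/5.
The remaining 3/5 passes to Stanislawa's descendants per stirpes.
The 3/5 is divided into 4 equal shares of 3/20 among Grzegorz, Jolanta, Tadeusz, Nadia.
Grzegorz is living and takes 3/20.
Jolanta predeceased; the 3/20 allotted to Jolanta's branch passes to Jolanta's issue by representation.
The 3/20 is divided into 3 equal shares of 1/20 among Franciszka, Eliasz, Czeslaw.
Franciszka is living and takes 1/20.
Eliasz is living and takes 1/20.
Czeslaw is living and takes 1/20.
Tadeusz predeceased; the 3/20 allotted to Tadeusz's branch passes to Tadeusz's issue by representation.
Halina is the sole taker at this level and receives the full 3/20.
Nadia is living and takes 3/20.

Czeslaw 1/20; Eliasz 1/20; Franciszka 1/20; Grzegorz 3/20; Halina 3/20; Nadia 3/20; Pelagia 2/5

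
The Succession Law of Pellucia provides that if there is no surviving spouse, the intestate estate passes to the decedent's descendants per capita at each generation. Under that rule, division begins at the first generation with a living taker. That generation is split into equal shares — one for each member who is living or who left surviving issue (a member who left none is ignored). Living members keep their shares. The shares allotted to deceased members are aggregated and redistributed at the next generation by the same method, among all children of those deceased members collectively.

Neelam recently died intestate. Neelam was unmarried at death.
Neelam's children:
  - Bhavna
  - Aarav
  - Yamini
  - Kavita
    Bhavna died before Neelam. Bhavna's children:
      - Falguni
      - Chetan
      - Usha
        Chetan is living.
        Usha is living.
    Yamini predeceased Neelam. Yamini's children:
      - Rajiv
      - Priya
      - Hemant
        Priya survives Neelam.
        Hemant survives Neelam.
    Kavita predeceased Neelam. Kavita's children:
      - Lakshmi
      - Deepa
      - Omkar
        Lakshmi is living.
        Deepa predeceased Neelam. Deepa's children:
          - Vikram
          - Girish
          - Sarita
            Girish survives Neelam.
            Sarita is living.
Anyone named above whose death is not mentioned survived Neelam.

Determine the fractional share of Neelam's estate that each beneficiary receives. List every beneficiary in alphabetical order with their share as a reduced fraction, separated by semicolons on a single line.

There is no surviving spouse, so the entire estate passes to Neelam's descendants per capita at each generation.
At generation 1 (Bhavna, Aarav, Yamini, Kavita) there are 4 shares of (1)/4 = 1/4 each.
Living: Aarav — each takes 1/4.
Deceased: Bhavna, Yamini, and Kavita. Their combined 3/4 is pooled and carried to generation 2.
At generation 2 (Falguni, Chetan, Usha, Rajiv, Priya, Hemant, Lakshmi, Deepa, Omkar) there are 9 shares of (3/4)/9 = 1/12 each.
Living: Falguni, Chetan, Usha, Rajiv, Priya, Hemant, Lakshmi, and Omkar — each takes 1/12.
Deceased: Deepa. That 1/12 share is carried to generation 3.
At generation 3 (Vikram, Girish, Sarita) there are 3 shares of (1/12)/3 = 1/36 each.
Living: Vikram, Girish, and Sarita — each takes 1/36.

Aarav 1/4; Chetan 1/12; Falguni 1/12; Girish 1/36; Hemant 1/12; Lakshmi 1/12; Omkar 1/12; Priya 1/12; Rajiv 1/12; Sarita 1/36; Usha 1/12; Vikram 1/36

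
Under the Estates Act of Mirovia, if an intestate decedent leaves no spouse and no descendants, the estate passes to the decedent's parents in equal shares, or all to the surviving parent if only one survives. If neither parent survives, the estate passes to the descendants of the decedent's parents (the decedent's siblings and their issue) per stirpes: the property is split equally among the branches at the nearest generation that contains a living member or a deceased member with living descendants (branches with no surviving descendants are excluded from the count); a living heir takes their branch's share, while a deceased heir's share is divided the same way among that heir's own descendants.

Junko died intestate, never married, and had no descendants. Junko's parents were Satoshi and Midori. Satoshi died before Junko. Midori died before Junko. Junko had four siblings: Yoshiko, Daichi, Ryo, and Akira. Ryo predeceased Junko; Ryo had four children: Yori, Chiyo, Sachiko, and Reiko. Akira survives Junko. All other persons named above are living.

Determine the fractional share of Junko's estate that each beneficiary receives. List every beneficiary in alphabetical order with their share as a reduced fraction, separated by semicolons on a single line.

Neither parent survives and there are no descendants, so the estate passes to Junko's siblings and their issue per stirpes.
The estate is divided into 4 equal shares of 1/4 among Yoshiko, Daichi, Ryo, Akira.
Yoshiko is living and takes 1/4.
Daichi is living and takes 1/4.
Ryo predeceased; the 1/4 allotted to Ryo's branch passes to Ryo's issue by representation.
The 1/4 is divided into 4 equal shares of 1/16 among Yori, Chiyo, Sachiko, Reiko.
Yori is living and takes 1/16.
Chiyo is living and takes 1/16.
Sachiko is living and takes 1/16.
Reiko is living and takes 1/16.
Akira is living and takes 1/4.

Akira 1/4; Chiyo 1/16; Daichi 1/4; Reiko 1/16; Sachiko 1/16; Yori 1/16; Yoshiko 1/4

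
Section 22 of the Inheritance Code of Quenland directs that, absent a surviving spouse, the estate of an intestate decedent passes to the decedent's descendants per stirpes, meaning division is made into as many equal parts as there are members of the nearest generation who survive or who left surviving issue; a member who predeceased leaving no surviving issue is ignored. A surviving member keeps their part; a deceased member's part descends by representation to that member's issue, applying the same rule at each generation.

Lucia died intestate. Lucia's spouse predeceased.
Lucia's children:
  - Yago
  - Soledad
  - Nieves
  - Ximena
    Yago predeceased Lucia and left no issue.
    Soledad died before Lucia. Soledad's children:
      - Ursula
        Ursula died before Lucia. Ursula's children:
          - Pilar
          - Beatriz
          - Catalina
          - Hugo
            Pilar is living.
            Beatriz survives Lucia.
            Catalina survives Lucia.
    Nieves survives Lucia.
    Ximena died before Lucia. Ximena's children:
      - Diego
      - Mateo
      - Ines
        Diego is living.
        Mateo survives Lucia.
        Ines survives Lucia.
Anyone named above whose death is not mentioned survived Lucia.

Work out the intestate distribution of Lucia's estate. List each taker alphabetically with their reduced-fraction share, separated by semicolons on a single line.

There is no surviving spouse, so the entire estate passes to Lucia's descendants per stirpes.
Yago left no surviving issue, so that branch lapses and is disregarded.
The estate is divided into 3 equal shares of 1/3 among Soledad, Nieves, Ximena.
Soledad predeceased; the 1/3 allotted to Soledad's branch passes to Soledad's issue by representation.
Ursula's line is the sole branch at this level, so the full 1/3 passes to Ursula's issue by representation.
The 1/3 is divided into 4 equal shares of 1/12 among Pilar, Beatriz, Catalina, Hugo.
Pilar is living and takes 1/12.
Beatriz is living and takes 1/12.
Catalina is living and takes 1/12.
Hugo is living and takes 1/12.
Nieves is living and takes 1/3.
Ximena predeceased; the 1/3 allotted to Ximena's branch passes to Ximena's issue by representation.
The 1/3 is divided into 3 equal shares of 1/9 among Diego, Mateo, Ines.
Diego is living and takes 1/9.
Mateo is living and takes 1/9.
Ines is living and takes 1/9.

Beatriz 1/12; Catalina 1/12; Diego 1/9; Hugo 1/12; Ines 1/9; Mateo 1/9; Nieves 1/3; Pilar 1/12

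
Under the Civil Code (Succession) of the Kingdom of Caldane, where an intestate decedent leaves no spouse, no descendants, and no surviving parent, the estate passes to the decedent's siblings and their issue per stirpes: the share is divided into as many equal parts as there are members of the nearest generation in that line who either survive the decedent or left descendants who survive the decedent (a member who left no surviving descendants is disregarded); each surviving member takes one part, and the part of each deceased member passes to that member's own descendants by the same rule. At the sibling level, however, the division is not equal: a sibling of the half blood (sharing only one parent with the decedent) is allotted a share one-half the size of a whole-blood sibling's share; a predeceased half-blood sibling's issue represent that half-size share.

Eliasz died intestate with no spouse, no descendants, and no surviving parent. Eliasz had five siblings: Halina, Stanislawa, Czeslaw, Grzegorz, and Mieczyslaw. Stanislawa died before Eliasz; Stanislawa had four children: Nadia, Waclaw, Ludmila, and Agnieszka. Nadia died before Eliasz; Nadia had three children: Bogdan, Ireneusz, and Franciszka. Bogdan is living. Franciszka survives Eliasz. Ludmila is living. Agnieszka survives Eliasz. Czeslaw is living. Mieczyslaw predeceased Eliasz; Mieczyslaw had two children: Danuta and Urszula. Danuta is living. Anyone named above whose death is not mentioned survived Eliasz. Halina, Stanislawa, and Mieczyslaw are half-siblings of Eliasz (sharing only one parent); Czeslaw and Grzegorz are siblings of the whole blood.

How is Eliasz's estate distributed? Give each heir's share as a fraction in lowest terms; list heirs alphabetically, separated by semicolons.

Agnieszka 1/28; Bogdan 1/84; Czeslaw 2/7; Danuta 1/14; Franciszka 1/84; Grzegorz 2/7; Halina 1/7; Ireneusz 1/84; Ludmila 1/28; Urszula 1/14; Waclaw 1/28

No spouse, descendants, or parent survives, so the estate passes to Eliasz's siblings per stirpes.
Half-blood siblings count for one-half the weight of whole-blood siblings at the initial division.
Dividing 1 in proportion to weights (total weight 7/2): Halina (weight 1/2) → 1/7; Stanislawa (weight 1/2) → 1/7; Czeslaw (weight 1) → 2/7; Grzegorz (weight 1) → 2/7; Mieczyslaw (weight 1/2) → 1/7.
Halina is living and takes 1/7.
Stanislawa predeceased; the 1/7 allotted to Stanislawa's branch passes to Stanislawa's issue by representation.
The 1/7 is divided into 4 equal shares of 1/28 among Nadia, Waclaw, Ludmila, Agnieszka.
Nadia predeceased; the 1/28 allotted to Nadia's branch passes to Nadia's issue by representation.
The 1/28 is divided into 3 equal shares of 1/84 among Bogdan, Ireneusz, Franciszka.
Bogdan is living and takes 1/84.
Ireneusz is living and takes 1/84.
Franciszka is living and takes 1/84.
Waclaw is living and takes 1/28.
Ludmila is living and takes 1/28.
Agnieszka is living and takes 1/28.
Czeslaw is living and takes 2/7.
Grzegorz is living and takes 2/7.
Mieczyslaw predeceased; the 1/7 allotted to Mieczyslaw's branch passes to Mieczyslaw's issue by representation.
The 1/7 is divided into 2 equal shares of 1/14 among Danuta, Urszula.
Danuta is living and takes 1/14.
Urszula is living and takes 1/14.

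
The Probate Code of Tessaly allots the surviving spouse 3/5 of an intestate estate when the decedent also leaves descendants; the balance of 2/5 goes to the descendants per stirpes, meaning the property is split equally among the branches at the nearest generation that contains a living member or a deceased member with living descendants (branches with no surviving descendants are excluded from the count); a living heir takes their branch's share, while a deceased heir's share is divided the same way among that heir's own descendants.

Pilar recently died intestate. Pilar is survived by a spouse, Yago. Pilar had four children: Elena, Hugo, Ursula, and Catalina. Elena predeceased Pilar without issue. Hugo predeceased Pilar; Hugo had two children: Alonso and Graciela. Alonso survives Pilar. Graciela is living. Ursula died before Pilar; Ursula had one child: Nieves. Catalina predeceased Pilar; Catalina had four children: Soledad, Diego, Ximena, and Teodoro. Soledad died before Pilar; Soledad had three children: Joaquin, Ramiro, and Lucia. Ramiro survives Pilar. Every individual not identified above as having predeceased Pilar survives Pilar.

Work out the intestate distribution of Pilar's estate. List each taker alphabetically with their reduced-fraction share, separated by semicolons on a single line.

Alonso 1/15; Diego 1/30; Graciela 1/15; Joaquin 1/90; Lucia 1/90; Nieves 2/15; Ramiro 1/90; Teodoro 1/30; Ximena 1/30; Yago 3/5

Yago, as surviving spouse, takes 3/5.
The remaining 2/5 passes to Pilar's descendants per stirpes.
Elena left no surviving issue, so that branch lapses and is disregarded.
The 2/5 is divided into 3 equal shares of 2/15 among Hugo, Ursula, Catalina.
Hugo predeceased; the 2/15 allotted to Hugo's branch passes to Hugo's issue by representation.
The 2/15 is divided into 2 equal shares of 1/15 among Alonso, Graciela.
Alonso is living and takes 1/15.
Graciela is living and takes 1/15.
Ursula predeceased; the 2/15 allotted to Ursula's branch passes to Ursula's issue by representation.
Nieves is the sole taker at this level and receives the full 2/15.
Catalina predeceased; the 2/15 allotted to Catalina's branch passes to Catalina's issue by representation.
The 2/15 is divided into 4 equal shares of 1/30 among Soledad, Diego, Ximena, Teodoro.
Soledad predeceased; the 1/30 allotted to Soledad's branch passes to Soledad's issue by representation.
The 1/30 is divided into 3 equal shares of 1/90 among Joaquin, Ramiro, Lucia.
Joaquin is living and takes 1/90.
Ramiro is living and takes 1/90.
Lucia is living and takes 1/90.
Diego is living and takes 1/30.
Ximena is living and takes 1/30.
Teodoro is living and takes 1/30.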